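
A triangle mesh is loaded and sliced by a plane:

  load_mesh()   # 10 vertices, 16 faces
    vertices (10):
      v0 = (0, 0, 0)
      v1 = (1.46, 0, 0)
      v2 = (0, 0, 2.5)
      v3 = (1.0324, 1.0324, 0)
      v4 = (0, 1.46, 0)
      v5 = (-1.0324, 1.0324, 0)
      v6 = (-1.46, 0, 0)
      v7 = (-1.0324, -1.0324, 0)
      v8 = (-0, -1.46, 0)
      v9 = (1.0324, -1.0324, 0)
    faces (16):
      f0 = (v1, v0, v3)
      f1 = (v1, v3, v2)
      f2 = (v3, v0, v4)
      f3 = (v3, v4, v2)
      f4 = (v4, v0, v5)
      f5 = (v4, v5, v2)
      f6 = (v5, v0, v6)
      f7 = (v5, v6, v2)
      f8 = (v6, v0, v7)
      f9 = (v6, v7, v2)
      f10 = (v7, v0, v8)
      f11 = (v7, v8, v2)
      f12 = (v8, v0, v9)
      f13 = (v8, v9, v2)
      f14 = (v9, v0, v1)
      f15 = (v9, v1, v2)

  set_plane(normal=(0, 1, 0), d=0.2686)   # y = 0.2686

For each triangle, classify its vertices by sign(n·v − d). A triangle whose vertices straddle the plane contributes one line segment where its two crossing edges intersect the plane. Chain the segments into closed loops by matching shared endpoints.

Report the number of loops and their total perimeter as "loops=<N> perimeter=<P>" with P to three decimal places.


loops=1 perimeter=7.640

Straddling triangles (8 of 16):
  (v1,v0,v3) [--+] → (0.2686, 0.2686, 0)–(1.34875, 0.2686, 0)  len=1.0802
  (v1,v3,v2) [-+-] → (1.34875, 0.2686, 0)–(0.2686, 0.2686, 1.84957)  len=2.1419
  (v3,v0,v4) [+-+] → (0.2686, 0.2686, 0)–(0, 0.2686, 0)  len=0.2686
  (v3,v4,v2) [++-] → (0, 0.2686, 2.04007)–(0.2686, 0.2686, 1.84957)  len=0.3293
  (v4,v0,v5) [+-+] → (0, 0.2686, 0)–(-0.2686, 0.2686, 0)  len=0.2686
  (v4,v5,v2) [++-] → (-0.2686, 0.2686, 1.84957)–(0, 0.2686, 2.04007)  len=0.3293
  (v5,v0,v6) [+--] → (-0.2686, 0.2686, 0)–(-1.34875, 0.2686, 0)  len=1.0802
  (v5,v6,v2) [+--] → (-1.34875, 0.2686, 0)–(-0.2686, 0.2686, 1.84957)  len=2.1419

Chained into 1 loop(s):
  loop 1: 8 segments, perimeter = 7.6398
Total perimeter = 7.640


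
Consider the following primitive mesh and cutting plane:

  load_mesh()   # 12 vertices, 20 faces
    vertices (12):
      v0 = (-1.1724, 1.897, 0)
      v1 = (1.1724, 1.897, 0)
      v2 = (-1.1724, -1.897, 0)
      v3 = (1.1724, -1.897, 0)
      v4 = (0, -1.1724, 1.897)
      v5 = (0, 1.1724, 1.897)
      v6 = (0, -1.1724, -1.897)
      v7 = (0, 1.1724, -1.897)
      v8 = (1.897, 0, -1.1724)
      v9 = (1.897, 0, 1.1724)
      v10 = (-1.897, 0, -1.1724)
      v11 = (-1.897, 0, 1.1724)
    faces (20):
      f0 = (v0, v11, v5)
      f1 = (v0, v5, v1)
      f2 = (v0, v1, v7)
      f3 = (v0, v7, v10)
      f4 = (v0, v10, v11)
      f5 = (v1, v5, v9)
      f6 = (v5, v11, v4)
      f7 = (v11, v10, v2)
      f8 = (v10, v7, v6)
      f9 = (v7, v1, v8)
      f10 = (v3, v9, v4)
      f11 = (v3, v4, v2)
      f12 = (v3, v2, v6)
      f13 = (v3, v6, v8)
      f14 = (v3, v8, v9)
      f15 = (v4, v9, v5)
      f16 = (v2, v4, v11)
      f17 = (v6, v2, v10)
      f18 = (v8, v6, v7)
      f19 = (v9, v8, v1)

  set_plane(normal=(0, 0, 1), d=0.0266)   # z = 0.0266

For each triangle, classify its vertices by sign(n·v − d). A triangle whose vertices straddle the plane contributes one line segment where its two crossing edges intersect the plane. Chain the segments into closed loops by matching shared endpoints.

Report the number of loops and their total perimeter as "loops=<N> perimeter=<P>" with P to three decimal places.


loops=1 perimeter=12.748

Straddling triangles (10 of 20):
  (v0,v11,v5) [-++] → (-1.18884, 1.85396, 0.0266)–(-1.15596, 1.88684, 0.0266)  len=0.0465
  (v0,v5,v1) [-+-] → (-1.15596, 1.88684, 0.0266)–(1.15596, 1.88684, 0.0266)  len=2.3119
  (v0,v10,v11) [--+] → (-1.897, 0, 0.0266)–(-1.18884, 1.85396, 0.0266)  len=1.9846
  (v1,v5,v9) [-++] → (1.15596, 1.88684, 0.0266)–(1.18884, 1.85396, 0.0266)  len=0.0465
  (v11,v10,v2) [+--] → (-1.897, 0, 0.0266)–(-1.18884, -1.85396, 0.0266)  len=1.9846
  (v3,v9,v4) [-++] → (1.18884, -1.85396, 0.0266)–(1.15596, -1.88684, 0.0266)  len=0.0465
  (v3,v4,v2) [-+-] → (1.15596, -1.88684, 0.0266)–(-1.15596, -1.88684, 0.0266)  len=2.3119
  (v3,v8,v9) [--+] → (1.897, 0, 0.0266)–(1.18884, -1.85396, 0.0266)  len=1.9846
  (v2,v4,v11) [-++] → (-1.15596, -1.88684, 0.0266)–(-1.18884, -1.85396, 0.0266)  len=0.0465
  (v9,v8,v1) [+--] → (1.897, 0, 0.0266)–(1.18884, 1.85396, 0.0266)  len=1.9846

Chained into 1 loop(s):
  loop 1: 10 segments, perimeter = 12.7483
Total perimeter = 12.748


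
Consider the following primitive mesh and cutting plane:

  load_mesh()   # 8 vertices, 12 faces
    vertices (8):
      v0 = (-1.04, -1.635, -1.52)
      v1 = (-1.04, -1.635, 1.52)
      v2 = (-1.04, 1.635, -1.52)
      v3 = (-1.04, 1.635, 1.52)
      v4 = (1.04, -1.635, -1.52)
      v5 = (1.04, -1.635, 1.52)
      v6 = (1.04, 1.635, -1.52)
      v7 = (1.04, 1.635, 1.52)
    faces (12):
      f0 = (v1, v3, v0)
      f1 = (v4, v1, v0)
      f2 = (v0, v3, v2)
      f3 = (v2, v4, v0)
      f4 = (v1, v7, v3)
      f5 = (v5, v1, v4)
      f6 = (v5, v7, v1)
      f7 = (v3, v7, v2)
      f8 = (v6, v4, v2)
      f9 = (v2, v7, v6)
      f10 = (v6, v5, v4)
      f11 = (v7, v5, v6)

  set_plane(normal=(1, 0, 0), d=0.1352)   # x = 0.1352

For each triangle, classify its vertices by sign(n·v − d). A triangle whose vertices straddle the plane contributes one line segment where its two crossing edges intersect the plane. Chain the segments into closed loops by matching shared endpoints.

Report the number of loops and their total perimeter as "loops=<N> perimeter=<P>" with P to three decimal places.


loops=1 perimeter=12.620

Straddling triangles (8 of 12):
  (v4,v1,v0) [+--] → (0.1352, -1.635, -0.1976)–(0.1352, -1.635, -1.52)  len=1.3224
  (v2,v4,v0) [-+-] → (0.1352, -0.21255, -1.52)–(0.1352, -1.635, -1.52)  len=1.4225
  (v1,v7,v3) [-+-] → (0.1352, 0.21255, 1.52)–(0.1352, 1.635, 1.52)  len=1.4225
  (v5,v1,v4) [+-+] → (0.1352, -1.635, 1.52)–(0.1352, -1.635, -0.1976)  len=1.7176
  (v5,v7,v1) [++-] → (0.1352, 0.21255, 1.52)–(0.1352, -1.635, 1.52)  len=1.8476
  (v3,v7,v2) [-+-] → (0.1352, 1.635, 1.52)–(0.1352, 1.635, 0.1976)  len=1.3224
  (v6,v4,v2) [++-] → (0.1352, -0.21255, -1.52)–(0.1352, 1.635, -1.52)  len=1.8476
  (v2,v7,v6) [-++] → (0.1352, 1.635, 0.1976)–(0.1352, 1.635, -1.52)  len=1.7176

Chained into 1 loop(s):
  loop 1: 8 segments, perimeter = 12.6200
Total perimeter = 12.620


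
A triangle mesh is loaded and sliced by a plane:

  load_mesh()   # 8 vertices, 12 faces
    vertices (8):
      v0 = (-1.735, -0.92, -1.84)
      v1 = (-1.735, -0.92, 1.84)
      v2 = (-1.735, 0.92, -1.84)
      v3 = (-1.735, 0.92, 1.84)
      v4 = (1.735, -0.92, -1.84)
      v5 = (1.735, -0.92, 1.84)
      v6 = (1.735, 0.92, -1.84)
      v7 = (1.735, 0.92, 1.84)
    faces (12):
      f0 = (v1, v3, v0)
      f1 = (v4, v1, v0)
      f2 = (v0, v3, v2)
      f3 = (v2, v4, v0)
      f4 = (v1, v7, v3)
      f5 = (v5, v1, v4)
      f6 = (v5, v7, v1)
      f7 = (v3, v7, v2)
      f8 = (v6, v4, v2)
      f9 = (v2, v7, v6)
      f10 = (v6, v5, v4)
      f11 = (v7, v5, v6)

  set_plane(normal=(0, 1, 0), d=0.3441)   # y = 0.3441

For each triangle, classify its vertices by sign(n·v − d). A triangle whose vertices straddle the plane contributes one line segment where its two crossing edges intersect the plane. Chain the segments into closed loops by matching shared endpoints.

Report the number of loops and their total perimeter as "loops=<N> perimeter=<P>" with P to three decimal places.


loops=1 perimeter=14.300

Straddling triangles (8 of 12):
  (v1,v3,v0) [-+-] → (-1.735, 0.3441, 1.84)–(-1.735, 0.3441, 0.6882)  len=1.1518
  (v0,v3,v2) [-++] → (-1.735, 0.3441, 0.6882)–(-1.735, 0.3441, -1.84)  len=2.5282
  (v2,v4,v0) [+--] → (-0.648928, 0.3441, -1.84)–(-1.735, 0.3441, -1.84)  len=1.0861
  (v1,v7,v3) [-++] → (0.648928, 0.3441, 1.84)–(-1.735, 0.3441, 1.84)  len=2.3839
  (v5,v7,v1) [-+-] → (1.735, 0.3441, 1.84)–(0.648928, 0.3441, 1.84)  len=1.0861
  (v6,v4,v2) [+-+] → (1.735, 0.3441, -1.84)–(-0.648928, 0.3441, -1.84)  len=2.3839
  (v6,v5,v4) [+--] → (1.735, 0.3441, -0.6882)–(1.735, 0.3441, -1.84)  len=1.1518
  (v7,v5,v6) [+-+] → (1.735, 0.3441, 1.84)–(1.735, 0.3441, -0.6882)  len=2.5282

Chained into 1 loop(s):
  loop 1: 8 segments, perimeter = 14.3000
Total perimeter = 14.300


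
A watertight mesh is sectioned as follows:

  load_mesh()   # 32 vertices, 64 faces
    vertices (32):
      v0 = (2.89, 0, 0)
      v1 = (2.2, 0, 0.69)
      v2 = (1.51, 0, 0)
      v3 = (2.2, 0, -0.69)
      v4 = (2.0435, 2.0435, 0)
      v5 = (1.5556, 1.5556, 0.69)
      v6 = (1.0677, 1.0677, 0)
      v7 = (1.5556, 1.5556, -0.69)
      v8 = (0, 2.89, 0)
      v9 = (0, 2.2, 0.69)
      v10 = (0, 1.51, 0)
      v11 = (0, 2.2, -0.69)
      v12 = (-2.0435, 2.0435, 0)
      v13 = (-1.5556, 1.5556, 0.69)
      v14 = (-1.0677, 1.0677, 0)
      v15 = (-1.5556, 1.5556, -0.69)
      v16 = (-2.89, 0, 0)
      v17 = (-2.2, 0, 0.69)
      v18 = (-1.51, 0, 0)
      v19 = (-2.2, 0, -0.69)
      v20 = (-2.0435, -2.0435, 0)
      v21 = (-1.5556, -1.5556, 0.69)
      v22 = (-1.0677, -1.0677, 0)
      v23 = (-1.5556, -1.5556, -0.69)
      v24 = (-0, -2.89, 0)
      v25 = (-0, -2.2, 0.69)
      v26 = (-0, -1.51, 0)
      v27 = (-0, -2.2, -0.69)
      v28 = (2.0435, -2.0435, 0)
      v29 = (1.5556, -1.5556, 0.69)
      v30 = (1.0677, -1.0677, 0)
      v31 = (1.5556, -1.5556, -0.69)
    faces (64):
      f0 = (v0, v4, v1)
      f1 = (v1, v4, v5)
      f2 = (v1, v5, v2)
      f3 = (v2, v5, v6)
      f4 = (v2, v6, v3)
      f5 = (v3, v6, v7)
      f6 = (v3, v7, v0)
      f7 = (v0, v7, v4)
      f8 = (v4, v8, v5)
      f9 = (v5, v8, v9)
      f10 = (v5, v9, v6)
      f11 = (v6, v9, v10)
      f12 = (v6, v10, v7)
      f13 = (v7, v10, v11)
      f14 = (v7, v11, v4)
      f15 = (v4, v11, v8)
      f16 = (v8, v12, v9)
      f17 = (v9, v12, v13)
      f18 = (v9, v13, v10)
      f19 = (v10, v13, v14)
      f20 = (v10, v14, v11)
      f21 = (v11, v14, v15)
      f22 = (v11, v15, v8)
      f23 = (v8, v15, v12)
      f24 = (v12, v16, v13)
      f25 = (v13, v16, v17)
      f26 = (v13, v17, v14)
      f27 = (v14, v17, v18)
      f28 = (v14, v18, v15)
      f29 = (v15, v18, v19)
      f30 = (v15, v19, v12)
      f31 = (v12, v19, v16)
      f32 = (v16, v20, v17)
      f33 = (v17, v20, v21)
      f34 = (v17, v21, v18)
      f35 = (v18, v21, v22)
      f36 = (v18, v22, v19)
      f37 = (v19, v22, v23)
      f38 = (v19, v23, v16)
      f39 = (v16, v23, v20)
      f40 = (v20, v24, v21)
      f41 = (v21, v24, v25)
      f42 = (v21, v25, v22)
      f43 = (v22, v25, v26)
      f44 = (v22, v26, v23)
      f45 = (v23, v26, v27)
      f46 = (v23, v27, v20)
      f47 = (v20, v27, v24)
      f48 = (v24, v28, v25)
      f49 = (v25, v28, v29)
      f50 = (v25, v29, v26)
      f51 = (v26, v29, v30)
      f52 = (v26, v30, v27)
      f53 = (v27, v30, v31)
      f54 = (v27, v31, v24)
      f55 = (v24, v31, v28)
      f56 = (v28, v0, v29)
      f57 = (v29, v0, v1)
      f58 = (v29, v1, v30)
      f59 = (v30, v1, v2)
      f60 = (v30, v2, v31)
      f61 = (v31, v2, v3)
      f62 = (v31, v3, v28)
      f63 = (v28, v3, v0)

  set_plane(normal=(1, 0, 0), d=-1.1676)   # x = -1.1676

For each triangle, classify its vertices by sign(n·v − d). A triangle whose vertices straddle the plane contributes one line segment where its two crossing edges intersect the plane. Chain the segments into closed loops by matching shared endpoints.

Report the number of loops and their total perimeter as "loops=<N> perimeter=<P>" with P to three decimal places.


Straddling triangles (20 of 64):
  (v8,v12,v9) [+-+] → (-1.1676, 2.40633, 0)–(-1.1676, 2.11058, 0.295753)  len=0.4183
  (v9,v12,v13) [+--] → (-1.1676, 2.11058, 0.295753)–(-1.1676, 1.71633, 0.69)  len=0.5576
  (v9,v13,v10) [+-+] → (-1.1676, 1.71633, 0.69)–(-1.1676, 1.54423, 0.517899)  len=0.2434
  (v10,v13,v14) [+-+] → (-1.1676, 1.54423, 0.517899)–(-1.1676, 1.1676, 0.141281)  len=0.5326
  (v11,v14,v15) [++-] → (-1.1676, 1.1676, -0.141281)–(-1.1676, 1.71633, -0.69)  len=0.7760
  (v11,v15,v8) [+-+] → (-1.1676, 1.71633, -0.69)–(-1.1676, 1.88843, -0.517899)  len=0.2434
  (v8,v15,v12) [+--] → (-1.1676, 1.88843, -0.517899)–(-1.1676, 2.40633, 0)  len=0.7324
  (v13,v17,v14) [--+] → (-1.1676, 0.973499, 0.060877)–(-1.1676, 1.1676, 0.141281)  len=0.2101
  (v14,v17,v18) [+--] → (-1.1676, 0.973499, 0.060877)–(-1.1676, 0.826544, 0)  len=0.1591
  (v14,v18,v15) [+--] → (-1.1676, 0.826544, 0)–(-1.1676, 1.1676, -0.141281)  len=0.3692
  (v18,v21,v22) [--+] → (-1.1676, -1.1676, 0.141281)–(-1.1676, -0.826544, 0)  len=0.3692
  (v18,v22,v19) [-+-] → (-1.1676, -0.826544, 0)–(-1.1676, -0.973499, -0.060877)  len=0.1591
  (v19,v22,v23) [-+-] → (-1.1676, -0.973499, -0.060877)–(-1.1676, -1.1676, -0.141281)  len=0.2101
  (v20,v24,v21) [-+-] → (-1.1676, -2.40633, 0)–(-1.1676, -1.88843, 0.517899)  len=0.7324
  (v21,v24,v25) [-++] → (-1.1676, -1.88843, 0.517899)–(-1.1676, -1.71633, 0.69)  len=0.2434
  (v21,v25,v22) [-++] → (-1.1676, -1.71633, 0.69)–(-1.1676, -1.1676, 0.141281)  len=0.7760
  (v22,v26,v23) [++-] → (-1.1676, -1.54423, -0.517899)–(-1.1676, -1.1676, -0.141281)  len=0.5326
  (v23,v26,v27) [-++] → (-1.1676, -1.54423, -0.517899)–(-1.1676, -1.71633, -0.69)  len=0.2434
  (v23,v27,v20) [-+-] → (-1.1676, -1.71633, -0.69)–(-1.1676, -2.11058, -0.295753)  len=0.5576
  (v20,v27,v24) [-++] → (-1.1676, -2.11058, -0.295753)–(-1.1676, -2.40633, 0)  len=0.4183

Chained into 2 loop(s):
  loop 1: 10 segments, perimeter = 4.2420
  loop 2: 10 segments, perimeter = 4.2420
Total perimeter = 8.484

loops=2 perimeter=8.484


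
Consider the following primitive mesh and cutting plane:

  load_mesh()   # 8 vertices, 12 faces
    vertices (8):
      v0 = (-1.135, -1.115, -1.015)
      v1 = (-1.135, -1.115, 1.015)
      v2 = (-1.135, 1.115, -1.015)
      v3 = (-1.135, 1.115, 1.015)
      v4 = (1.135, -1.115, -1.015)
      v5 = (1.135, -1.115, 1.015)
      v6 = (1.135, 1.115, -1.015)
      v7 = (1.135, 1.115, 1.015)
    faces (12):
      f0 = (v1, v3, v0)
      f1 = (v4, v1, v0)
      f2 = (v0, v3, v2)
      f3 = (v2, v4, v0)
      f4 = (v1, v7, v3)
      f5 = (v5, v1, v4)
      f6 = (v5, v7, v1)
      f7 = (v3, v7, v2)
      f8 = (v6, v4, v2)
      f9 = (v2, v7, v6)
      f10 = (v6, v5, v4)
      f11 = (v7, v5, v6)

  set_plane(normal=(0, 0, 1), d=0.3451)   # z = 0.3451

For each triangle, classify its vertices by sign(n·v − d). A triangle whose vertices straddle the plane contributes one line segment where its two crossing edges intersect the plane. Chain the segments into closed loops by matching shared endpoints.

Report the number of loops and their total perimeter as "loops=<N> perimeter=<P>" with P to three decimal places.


loops=1 perimeter=9.000

Straddling triangles (8 of 12):
  (v1,v3,v0) [++-] → (-1.135, 0.3791, 0.3451)–(-1.135, -1.115, 0.3451)  len=1.4941
  (v4,v1,v0) [-+-] → (-0.3859, -1.115, 0.3451)–(-1.135, -1.115, 0.3451)  len=0.7491
  (v0,v3,v2) [-+-] → (-1.135, 0.3791, 0.3451)–(-1.135, 1.115, 0.3451)  len=0.7359
  (v5,v1,v4) [++-] → (-0.3859, -1.115, 0.3451)–(1.135, -1.115, 0.3451)  len=1.5209
  (v3,v7,v2) [++-] → (0.3859, 1.115, 0.3451)–(-1.135, 1.115, 0.3451)  len=1.5209
  (v2,v7,v6) [-+-] → (0.3859, 1.115, 0.3451)–(1.135, 1.115, 0.3451)  len=0.7491
  (v6,v5,v4) [-+-] → (1.135, -0.3791, 0.3451)–(1.135, -1.115, 0.3451)  len=0.7359
  (v7,v5,v6) [++-] → (1.135, -0.3791, 0.3451)–(1.135, 1.115, 0.3451)  len=1.4941

Chained into 1 loop(s):
  loop 1: 8 segments, perimeter = 9.0000
Total perimeter = 9.000


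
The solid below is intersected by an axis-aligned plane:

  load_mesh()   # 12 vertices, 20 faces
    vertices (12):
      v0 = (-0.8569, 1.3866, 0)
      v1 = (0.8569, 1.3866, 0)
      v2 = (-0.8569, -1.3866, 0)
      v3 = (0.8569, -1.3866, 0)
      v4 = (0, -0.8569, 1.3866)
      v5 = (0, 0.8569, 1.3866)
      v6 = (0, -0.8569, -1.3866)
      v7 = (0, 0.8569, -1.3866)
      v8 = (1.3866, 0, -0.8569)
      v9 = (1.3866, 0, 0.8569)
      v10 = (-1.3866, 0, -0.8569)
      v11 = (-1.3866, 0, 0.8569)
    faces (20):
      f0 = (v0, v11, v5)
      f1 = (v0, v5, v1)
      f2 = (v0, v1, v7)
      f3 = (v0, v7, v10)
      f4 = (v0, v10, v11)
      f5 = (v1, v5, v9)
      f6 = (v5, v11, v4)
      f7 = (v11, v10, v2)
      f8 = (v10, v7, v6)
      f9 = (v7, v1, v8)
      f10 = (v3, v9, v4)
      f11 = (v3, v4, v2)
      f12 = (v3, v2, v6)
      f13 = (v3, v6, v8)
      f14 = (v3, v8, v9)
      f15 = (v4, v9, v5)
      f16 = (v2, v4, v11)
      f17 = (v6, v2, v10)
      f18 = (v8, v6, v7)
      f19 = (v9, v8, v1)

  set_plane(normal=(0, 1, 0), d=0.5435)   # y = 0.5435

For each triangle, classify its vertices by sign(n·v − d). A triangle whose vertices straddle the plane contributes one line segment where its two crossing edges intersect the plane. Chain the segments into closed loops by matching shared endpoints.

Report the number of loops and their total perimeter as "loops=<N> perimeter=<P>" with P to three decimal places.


Straddling triangles (10 of 20):
  (v0,v11,v5) [+-+] → (-1.17898, 0.5435, 0.521024)–(-0.507131, 0.5435, 1.19287)  len=0.9501
  (v0,v7,v10) [++-] → (-0.507131, 0.5435, -1.19287)–(-1.17898, 0.5435, -0.521024)  len=0.9501
  (v0,v10,v11) [+--] → (-1.17898, 0.5435, -0.521024)–(-1.17898, 0.5435, 0.521024)  len=1.0420
  (v1,v5,v9) [++-] → (0.507131, 0.5435, 1.19287)–(1.17898, 0.5435, 0.521024)  len=0.9501
  (v5,v11,v4) [+--] → (-0.507131, 0.5435, 1.19287)–(0, 0.5435, 1.3866)  len=0.5429
  (v10,v7,v6) [-+-] → (-0.507131, 0.5435, -1.19287)–(0, 0.5435, -1.3866)  len=0.5429
  (v7,v1,v8) [++-] → (1.17898, 0.5435, -0.521024)–(0.507131, 0.5435, -1.19287)  len=0.9501
  (v4,v9,v5) [--+] → (0.507131, 0.5435, 1.19287)–(0, 0.5435, 1.3866)  len=0.5429
  (v8,v6,v7) [--+] → (0, 0.5435, -1.3866)–(0.507131, 0.5435, -1.19287)  len=0.5429
  (v9,v8,v1) [--+] → (1.17898, 0.5435, -0.521024)–(1.17898, 0.5435, 0.521024)  len=1.0420

Chained into 1 loop(s):
  loop 1: 10 segments, perimeter = 8.0561
Total perimeter = 8.056

loops=1 perimeter=8.056


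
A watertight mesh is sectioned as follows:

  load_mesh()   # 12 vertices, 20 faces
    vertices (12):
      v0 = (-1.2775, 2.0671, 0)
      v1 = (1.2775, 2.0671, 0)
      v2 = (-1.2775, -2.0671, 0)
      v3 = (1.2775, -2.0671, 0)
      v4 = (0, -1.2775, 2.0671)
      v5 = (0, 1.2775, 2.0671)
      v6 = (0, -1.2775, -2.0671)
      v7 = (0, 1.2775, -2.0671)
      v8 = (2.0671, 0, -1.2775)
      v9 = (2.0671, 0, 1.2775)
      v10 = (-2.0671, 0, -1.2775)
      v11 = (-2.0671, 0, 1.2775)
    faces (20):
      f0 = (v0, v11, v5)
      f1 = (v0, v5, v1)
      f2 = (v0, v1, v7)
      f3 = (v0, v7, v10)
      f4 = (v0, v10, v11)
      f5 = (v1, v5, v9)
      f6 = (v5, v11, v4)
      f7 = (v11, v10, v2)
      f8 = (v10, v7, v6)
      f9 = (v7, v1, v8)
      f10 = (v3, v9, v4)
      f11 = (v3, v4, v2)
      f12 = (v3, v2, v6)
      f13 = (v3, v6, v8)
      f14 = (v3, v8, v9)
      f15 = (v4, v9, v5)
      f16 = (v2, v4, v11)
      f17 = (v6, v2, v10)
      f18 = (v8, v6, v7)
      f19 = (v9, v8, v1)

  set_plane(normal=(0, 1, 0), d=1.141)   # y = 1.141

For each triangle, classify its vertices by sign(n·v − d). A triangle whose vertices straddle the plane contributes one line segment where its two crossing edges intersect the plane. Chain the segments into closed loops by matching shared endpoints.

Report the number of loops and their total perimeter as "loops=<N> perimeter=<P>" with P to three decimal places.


Straddling triangles (10 of 20):
  (v0,v11,v5) [+-+] → (-1.63126, 1.141, 0.572344)–(-0.220868, 1.141, 1.98273)  len=1.9946
  (v0,v7,v10) [++-] → (-0.220868, 1.141, -1.98273)–(-1.63126, 1.141, -0.572344)  len=1.9946
  (v0,v10,v11) [+--] → (-1.63126, 1.141, -0.572344)–(-1.63126, 1.141, 0.572344)  len=1.1447
  (v1,v5,v9) [++-] → (0.220868, 1.141, 1.98273)–(1.63126, 1.141, 0.572344)  len=1.9946
  (v5,v11,v4) [+--] → (-0.220868, 1.141, 1.98273)–(0, 1.141, 2.0671)  len=0.2364
  (v10,v7,v6) [-+-] → (-0.220868, 1.141, -1.98273)–(0, 1.141, -2.0671)  len=0.2364
  (v7,v1,v8) [++-] → (1.63126, 1.141, -0.572344)–(0.220868, 1.141, -1.98273)  len=1.9946
  (v4,v9,v5) [--+] → (0.220868, 1.141, 1.98273)–(0, 1.141, 2.0671)  len=0.2364
  (v8,v6,v7) [--+] → (0, 1.141, -2.0671)–(0.220868, 1.141, -1.98273)  len=0.2364
  (v9,v8,v1) [--+] → (1.63126, 1.141, -0.572344)–(1.63126, 1.141, 0.572344)  len=1.1447

Chained into 1 loop(s):
  loop 1: 10 segments, perimeter = 11.2135
Total perimeter = 11.213

loops=1 perimeter=11.213


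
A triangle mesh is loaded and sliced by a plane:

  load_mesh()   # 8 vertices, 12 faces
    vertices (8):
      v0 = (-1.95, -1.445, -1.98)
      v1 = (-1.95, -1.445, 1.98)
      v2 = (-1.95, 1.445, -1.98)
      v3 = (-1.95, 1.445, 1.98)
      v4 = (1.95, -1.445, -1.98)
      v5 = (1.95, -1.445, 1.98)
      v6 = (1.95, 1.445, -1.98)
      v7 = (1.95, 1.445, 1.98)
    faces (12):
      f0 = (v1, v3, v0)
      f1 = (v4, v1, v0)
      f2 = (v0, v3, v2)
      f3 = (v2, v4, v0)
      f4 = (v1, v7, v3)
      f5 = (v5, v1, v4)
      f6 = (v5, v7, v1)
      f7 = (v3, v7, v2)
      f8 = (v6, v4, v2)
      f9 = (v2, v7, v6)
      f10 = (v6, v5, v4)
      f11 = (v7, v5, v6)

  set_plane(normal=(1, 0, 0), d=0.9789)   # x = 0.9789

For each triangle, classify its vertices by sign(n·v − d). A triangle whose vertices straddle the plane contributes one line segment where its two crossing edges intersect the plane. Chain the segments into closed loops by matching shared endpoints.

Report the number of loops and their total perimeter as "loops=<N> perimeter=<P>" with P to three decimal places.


loops=1 perimeter=13.700

Straddling triangles (8 of 12):
  (v4,v1,v0) [+--] → (0.9789, -1.445, -0.99396)–(0.9789, -1.445, -1.98)  len=0.9860
  (v2,v4,v0) [-+-] → (0.9789, -0.72539, -1.98)–(0.9789, -1.445, -1.98)  len=0.7196
  (v1,v7,v3) [-+-] → (0.9789, 0.72539, 1.98)–(0.9789, 1.445, 1.98)  len=0.7196
  (v5,v1,v4) [+-+] → (0.9789, -1.445, 1.98)–(0.9789, -1.445, -0.99396)  len=2.9740
  (v5,v7,v1) [++-] → (0.9789, 0.72539, 1.98)–(0.9789, -1.445, 1.98)  len=2.1704
  (v3,v7,v2) [-+-] → (0.9789, 1.445, 1.98)–(0.9789, 1.445, 0.99396)  len=0.9860
  (v6,v4,v2) [++-] → (0.9789, -0.72539, -1.98)–(0.9789, 1.445, -1.98)  len=2.1704
  (v2,v7,v6) [-++] → (0.9789, 1.445, 0.99396)–(0.9789, 1.445, -1.98)  len=2.9740

Chained into 1 loop(s):
  loop 1: 8 segments, perimeter = 13.7000
Total perimeter = 13.700


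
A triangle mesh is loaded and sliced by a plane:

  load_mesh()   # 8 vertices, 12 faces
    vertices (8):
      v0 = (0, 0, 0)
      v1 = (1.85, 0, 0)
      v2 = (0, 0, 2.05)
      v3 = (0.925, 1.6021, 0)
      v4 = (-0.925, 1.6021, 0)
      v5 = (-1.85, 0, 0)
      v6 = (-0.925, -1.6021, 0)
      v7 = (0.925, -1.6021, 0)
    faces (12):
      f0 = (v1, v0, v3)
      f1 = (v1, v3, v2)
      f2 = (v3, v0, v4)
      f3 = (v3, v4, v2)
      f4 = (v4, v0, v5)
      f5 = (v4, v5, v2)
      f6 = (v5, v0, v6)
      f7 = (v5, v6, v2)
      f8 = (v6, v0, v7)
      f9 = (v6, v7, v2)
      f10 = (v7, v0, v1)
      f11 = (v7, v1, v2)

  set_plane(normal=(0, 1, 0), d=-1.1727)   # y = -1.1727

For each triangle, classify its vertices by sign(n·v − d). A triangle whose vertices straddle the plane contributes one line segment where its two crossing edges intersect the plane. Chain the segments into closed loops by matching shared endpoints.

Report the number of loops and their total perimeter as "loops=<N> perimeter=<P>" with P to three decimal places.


Straddling triangles (6 of 12):
  (v5,v0,v6) [++-] → (-0.677079, -1.1727, 0)–(-1.17292, -1.1727, 0)  len=0.4958
  (v5,v6,v2) [+-+] → (-1.17292, -1.1727, 0)–(-0.677079, -1.1727, 0.549448)  len=0.7401
  (v6,v0,v7) [-+-] → (-0.677079, -1.1727, 0)–(0.677079, -1.1727, 0)  len=1.3542
  (v6,v7,v2) [--+] → (0.677079, -1.1727, 0.549448)–(-0.677079, -1.1727, 0.549448)  len=1.3542
  (v7,v0,v1) [-++] → (0.677079, -1.1727, 0)–(1.17292, -1.1727, 0)  len=0.4958
  (v7,v1,v2) [-++] → (1.17292, -1.1727, 0)–(0.677079, -1.1727, 0.549448)  len=0.7401

Chained into 1 loop(s):
  loop 1: 6 segments, perimeter = 5.1802
Total perimeter = 5.180

loops=1 perimeter=5.180


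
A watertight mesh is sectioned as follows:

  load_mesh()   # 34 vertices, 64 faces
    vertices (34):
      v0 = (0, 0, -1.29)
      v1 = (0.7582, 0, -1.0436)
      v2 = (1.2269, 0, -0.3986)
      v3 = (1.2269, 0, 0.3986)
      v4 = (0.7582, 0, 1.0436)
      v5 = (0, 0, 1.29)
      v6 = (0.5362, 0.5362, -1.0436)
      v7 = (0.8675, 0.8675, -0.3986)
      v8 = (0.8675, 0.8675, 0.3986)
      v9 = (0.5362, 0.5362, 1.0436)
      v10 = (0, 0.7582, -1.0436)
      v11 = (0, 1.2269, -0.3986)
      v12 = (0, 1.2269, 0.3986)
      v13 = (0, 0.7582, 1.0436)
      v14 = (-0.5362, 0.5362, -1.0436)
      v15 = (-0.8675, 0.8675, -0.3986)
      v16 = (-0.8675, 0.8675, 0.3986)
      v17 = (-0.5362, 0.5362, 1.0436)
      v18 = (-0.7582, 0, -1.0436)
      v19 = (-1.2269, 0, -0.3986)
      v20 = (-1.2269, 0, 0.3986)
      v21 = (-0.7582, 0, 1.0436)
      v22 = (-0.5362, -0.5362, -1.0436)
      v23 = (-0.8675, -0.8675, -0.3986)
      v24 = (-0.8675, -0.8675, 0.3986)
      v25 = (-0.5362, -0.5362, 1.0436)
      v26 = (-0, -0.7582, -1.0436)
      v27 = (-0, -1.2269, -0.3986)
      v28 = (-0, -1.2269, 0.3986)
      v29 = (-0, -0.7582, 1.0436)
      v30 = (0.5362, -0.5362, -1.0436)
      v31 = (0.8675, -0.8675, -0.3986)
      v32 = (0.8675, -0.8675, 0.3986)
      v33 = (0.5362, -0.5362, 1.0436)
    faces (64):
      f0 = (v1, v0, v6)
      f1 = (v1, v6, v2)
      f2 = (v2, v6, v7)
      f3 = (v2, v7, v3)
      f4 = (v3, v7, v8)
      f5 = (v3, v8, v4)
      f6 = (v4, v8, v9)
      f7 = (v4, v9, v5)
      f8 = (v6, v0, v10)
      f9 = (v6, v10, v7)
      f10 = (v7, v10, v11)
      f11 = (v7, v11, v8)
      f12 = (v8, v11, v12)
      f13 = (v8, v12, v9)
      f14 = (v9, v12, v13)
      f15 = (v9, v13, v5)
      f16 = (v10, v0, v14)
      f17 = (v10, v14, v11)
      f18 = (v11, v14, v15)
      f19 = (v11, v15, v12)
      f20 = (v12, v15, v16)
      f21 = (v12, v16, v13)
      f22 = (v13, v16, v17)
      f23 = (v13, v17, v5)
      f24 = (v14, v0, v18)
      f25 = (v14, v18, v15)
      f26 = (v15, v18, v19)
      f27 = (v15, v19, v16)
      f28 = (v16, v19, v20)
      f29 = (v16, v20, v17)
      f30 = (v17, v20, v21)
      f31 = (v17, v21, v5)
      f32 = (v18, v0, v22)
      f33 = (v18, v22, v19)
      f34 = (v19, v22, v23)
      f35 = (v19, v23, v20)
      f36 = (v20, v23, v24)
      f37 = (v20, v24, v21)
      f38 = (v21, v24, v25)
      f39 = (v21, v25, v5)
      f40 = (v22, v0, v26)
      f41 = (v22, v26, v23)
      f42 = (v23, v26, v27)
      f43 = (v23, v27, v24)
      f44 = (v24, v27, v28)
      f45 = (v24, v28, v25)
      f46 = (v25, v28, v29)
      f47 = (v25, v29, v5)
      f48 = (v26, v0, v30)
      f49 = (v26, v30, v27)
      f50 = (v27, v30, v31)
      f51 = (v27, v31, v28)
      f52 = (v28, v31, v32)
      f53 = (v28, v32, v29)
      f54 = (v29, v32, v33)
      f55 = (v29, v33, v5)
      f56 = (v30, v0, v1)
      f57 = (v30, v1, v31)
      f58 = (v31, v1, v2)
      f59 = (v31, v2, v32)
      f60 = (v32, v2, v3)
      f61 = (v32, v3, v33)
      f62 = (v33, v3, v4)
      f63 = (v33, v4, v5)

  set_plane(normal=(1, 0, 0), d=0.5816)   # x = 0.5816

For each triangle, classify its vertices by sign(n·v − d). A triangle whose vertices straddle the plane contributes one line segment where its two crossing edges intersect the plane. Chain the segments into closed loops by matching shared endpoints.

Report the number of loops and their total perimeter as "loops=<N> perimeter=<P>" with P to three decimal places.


Straddling triangles (20 of 64):
  (v1,v0,v6) [+--] → (0.5816, 0, -1.10099)–(0.5816, 0.426545, -1.0436)  len=0.4304
  (v1,v6,v2) [+-+] → (0.5816, 0.426545, -1.0436)–(0.5816, 0.500955, -1.0012)  len=0.0856
  (v2,v6,v7) [+-+] → (0.5816, 0.500955, -1.0012)–(0.5816, 0.5816, -0.955212)  len=0.0928
  (v4,v8,v9) [++-] → (0.5816, 0.5816, 0.955212)–(0.5816, 0.426545, 1.0436)  len=0.1785
  (v4,v9,v5) [+--] → (0.5816, 0.426545, 1.0436)–(0.5816, 0, 1.10099)  len=0.4304
  (v6,v10,v7) [--+] → (0.5816, 0.831478, -0.611171)–(0.5816, 0.5816, -0.955212)  len=0.4252
  (v7,v10,v11) [+--] → (0.5816, 0.831478, -0.611171)–(0.5816, 0.985947, -0.3986)  len=0.2628
  (v7,v11,v8) [+-+] → (0.5816, 0.985947, -0.3986)–(0.5816, 0.985947, 0.135869)  len=0.5345
  (v8,v11,v12) [+--] → (0.5816, 0.985947, 0.135869)–(0.5816, 0.985947, 0.3986)  len=0.2627
  (v8,v12,v9) [+--] → (0.5816, 0.985947, 0.3986)–(0.5816, 0.5816, 0.955212)  len=0.6880
  (v27,v30,v31) [--+] → (0.5816, -0.5816, -0.955212)–(0.5816, -0.985947, -0.3986)  len=0.6880
  (v27,v31,v28) [-+-] → (0.5816, -0.985947, -0.3986)–(0.5816, -0.985947, -0.135869)  len=0.2627
  (v28,v31,v32) [-++] → (0.5816, -0.985947, -0.135869)–(0.5816, -0.985947, 0.3986)  len=0.5345
  (v28,v32,v29) [-+-] → (0.5816, -0.985947, 0.3986)–(0.5816, -0.831478, 0.611171)  len=0.2628
  (v29,v32,v33) [-+-] → (0.5816, -0.831478, 0.611171)–(0.5816, -0.5816, 0.955212)  len=0.4252
  (v30,v0,v1) [--+] → (0.5816, 0, -1.10099)–(0.5816, -0.426545, -1.0436)  len=0.4304
  (v30,v1,v31) [-++] → (0.5816, -0.426545, -1.0436)–(0.5816, -0.5816, -0.955212)  len=0.1785
  (v32,v3,v33) [++-] → (0.5816, -0.500955, 1.0012)–(0.5816, -0.5816, 0.955212)  len=0.0928
  (v33,v3,v4) [-++] → (0.5816, -0.500955, 1.0012)–(0.5816, -0.426545, 1.0436)  len=0.0856
  (v33,v4,v5) [-+-] → (0.5816, -0.426545, 1.0436)–(0.5816, 0, 1.10099)  len=0.4304

Chained into 1 loop(s):
  loop 1: 20 segments, perimeter = 6.7818
Total perimeter = 6.782

loops=1 perimeter=6.782


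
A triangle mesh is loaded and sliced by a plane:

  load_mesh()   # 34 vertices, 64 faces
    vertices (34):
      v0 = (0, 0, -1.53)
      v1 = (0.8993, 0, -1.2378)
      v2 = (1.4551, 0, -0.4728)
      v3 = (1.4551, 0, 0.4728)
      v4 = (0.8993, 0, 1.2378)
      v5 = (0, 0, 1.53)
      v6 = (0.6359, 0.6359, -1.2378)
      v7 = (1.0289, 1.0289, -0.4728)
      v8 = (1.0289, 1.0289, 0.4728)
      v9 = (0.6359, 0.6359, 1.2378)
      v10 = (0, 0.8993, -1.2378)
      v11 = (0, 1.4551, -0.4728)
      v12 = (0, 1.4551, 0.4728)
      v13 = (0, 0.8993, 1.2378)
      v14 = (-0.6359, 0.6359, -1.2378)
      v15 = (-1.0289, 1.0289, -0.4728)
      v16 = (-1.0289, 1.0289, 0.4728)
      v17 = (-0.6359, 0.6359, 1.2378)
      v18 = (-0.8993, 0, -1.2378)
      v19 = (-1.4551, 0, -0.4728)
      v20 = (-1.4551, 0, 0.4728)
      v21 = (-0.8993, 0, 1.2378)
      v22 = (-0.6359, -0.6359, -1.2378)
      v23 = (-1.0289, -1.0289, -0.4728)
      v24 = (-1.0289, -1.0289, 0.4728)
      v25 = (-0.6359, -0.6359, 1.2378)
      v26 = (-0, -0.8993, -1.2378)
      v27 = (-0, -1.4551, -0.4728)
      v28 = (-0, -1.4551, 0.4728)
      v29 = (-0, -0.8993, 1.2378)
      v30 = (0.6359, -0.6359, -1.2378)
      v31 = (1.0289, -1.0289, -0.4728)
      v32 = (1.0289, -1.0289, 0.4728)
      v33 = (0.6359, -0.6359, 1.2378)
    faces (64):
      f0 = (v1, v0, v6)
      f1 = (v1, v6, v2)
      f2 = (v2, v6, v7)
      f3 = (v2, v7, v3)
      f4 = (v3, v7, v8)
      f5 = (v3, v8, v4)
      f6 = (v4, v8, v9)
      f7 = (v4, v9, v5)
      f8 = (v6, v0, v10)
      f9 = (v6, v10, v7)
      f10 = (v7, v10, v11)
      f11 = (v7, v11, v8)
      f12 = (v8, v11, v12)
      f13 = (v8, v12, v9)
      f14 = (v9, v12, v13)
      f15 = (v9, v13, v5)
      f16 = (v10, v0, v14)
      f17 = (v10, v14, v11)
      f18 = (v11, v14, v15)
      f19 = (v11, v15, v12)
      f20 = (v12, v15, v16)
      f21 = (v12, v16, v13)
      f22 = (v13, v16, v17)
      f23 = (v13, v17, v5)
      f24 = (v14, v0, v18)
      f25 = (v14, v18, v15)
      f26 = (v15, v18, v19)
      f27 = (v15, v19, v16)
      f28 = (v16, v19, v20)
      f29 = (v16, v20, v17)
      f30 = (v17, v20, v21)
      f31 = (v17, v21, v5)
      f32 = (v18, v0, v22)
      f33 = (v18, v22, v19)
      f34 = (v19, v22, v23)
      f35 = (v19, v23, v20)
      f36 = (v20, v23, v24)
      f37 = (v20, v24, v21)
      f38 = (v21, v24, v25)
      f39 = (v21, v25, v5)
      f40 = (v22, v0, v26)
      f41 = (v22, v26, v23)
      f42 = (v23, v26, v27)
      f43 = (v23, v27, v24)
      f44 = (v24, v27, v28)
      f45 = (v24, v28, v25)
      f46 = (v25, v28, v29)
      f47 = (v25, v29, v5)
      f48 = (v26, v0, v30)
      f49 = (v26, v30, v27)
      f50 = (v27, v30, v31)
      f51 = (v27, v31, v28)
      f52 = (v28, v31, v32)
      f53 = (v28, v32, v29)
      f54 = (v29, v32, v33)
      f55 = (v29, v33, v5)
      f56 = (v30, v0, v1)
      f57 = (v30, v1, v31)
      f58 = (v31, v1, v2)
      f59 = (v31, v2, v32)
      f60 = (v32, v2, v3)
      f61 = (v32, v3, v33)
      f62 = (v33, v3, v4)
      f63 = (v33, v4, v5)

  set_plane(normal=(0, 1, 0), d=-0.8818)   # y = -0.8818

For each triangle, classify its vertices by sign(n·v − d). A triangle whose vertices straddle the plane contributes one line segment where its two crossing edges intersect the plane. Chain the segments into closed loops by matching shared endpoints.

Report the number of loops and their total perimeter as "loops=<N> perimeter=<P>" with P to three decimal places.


loops=1 perimeter=7.343

Straddling triangles (20 of 64):
  (v19,v22,v23) [++-] → (-0.8818, -0.8818, -0.75914)–(-1.08983, -0.8818, -0.4728)  len=0.3539
  (v19,v23,v20) [+-+] → (-1.08983, -0.8818, -0.4728)–(-1.08983, -0.8818, -0.337609)  len=0.1352
  (v20,v23,v24) [+--] → (-1.08983, -0.8818, -0.337609)–(-1.08983, -0.8818, 0.4728)  len=0.8104
  (v20,v24,v21) [+-+] → (-1.08983, -0.8818, 0.4728)–(-1.01037, -0.8818, 0.582171)  len=0.1352
  (v21,v24,v25) [+-+] → (-1.01037, -0.8818, 0.582171)–(-0.8818, -0.8818, 0.75914)  len=0.2187
  (v22,v0,v26) [++-] → (0, -0.8818, -1.24349)–(-0.0422485, -0.8818, -1.2378)  len=0.0426
  (v22,v26,v23) [+--] → (-0.0422485, -0.8818, -1.2378)–(-0.8818, -0.8818, -0.75914)  len=0.9664
  (v24,v28,v25) [--+] → (-0.445021, -0.8818, 1.00817)–(-0.8818, -0.8818, 0.75914)  len=0.5028
  (v25,v28,v29) [+--] → (-0.445021, -0.8818, 1.00817)–(-0.0422485, -0.8818, 1.2378)  len=0.4636
  (v25,v29,v5) [+-+] → (-0.0422485, -0.8818, 1.2378)–(0, -0.8818, 1.24349)  len=0.0426
  (v26,v0,v30) [-++] → (0, -0.8818, -1.24349)–(0.0422485, -0.8818, -1.2378)  len=0.0426
  (v26,v30,v27) [-+-] → (0.0422485, -0.8818, -1.2378)–(0.445021, -0.8818, -1.00817)  len=0.4636
  (v27,v30,v31) [-+-] → (0.445021, -0.8818, -1.00817)–(0.8818, -0.8818, -0.75914)  len=0.5028
  (v29,v32,v33) [--+] → (0.8818, -0.8818, 0.75914)–(0.0422485, -0.8818, 1.2378)  len=0.9664
  (v29,v33,v5) [-++] → (0.0422485, -0.8818, 1.2378)–(0, -0.8818, 1.24349)  len=0.0426
  (v30,v1,v31) [++-] → (1.01037, -0.8818, -0.582171)–(0.8818, -0.8818, -0.75914)  len=0.2187
  (v31,v1,v2) [-++] → (1.01037, -0.8818, -0.582171)–(1.08983, -0.8818, -0.4728)  len=0.1352
  (v31,v2,v32) [-+-] → (1.08983, -0.8818, -0.4728)–(1.08983, -0.8818, 0.337609)  len=0.8104
  (v32,v2,v3) [-++] → (1.08983, -0.8818, 0.337609)–(1.08983, -0.8818, 0.4728)  len=0.1352
  (v32,v3,v33) [-++] → (1.08983, -0.8818, 0.4728)–(0.8818, -0.8818, 0.75914)  len=0.3539

Chained into 1 loop(s):
  loop 1: 20 segments, perimeter = 7.3431
Total perimeter = 7.343


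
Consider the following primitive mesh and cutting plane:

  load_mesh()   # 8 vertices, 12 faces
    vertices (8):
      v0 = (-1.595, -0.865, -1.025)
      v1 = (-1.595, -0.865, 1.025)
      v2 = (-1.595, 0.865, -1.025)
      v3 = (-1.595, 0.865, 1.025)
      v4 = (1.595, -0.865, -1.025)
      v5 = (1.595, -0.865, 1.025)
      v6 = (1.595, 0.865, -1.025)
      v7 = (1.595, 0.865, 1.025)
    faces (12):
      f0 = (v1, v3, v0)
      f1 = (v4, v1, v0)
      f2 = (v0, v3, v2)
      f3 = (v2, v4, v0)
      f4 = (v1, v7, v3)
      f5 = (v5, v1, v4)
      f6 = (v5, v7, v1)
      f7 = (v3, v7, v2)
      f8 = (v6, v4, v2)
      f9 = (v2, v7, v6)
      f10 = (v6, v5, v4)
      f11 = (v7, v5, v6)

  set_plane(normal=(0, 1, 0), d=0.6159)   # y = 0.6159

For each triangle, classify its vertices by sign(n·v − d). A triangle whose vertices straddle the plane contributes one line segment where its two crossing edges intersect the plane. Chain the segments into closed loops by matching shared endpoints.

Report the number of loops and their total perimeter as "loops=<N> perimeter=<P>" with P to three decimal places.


loops=1 perimeter=10.480

Straddling triangles (8 of 12):
  (v1,v3,v0) [-+-] → (-1.595, 0.6159, 1.025)–(-1.595, 0.6159, 0.729824)  len=0.2952
  (v0,v3,v2) [-++] → (-1.595, 0.6159, 0.729824)–(-1.595, 0.6159, -1.025)  len=1.7548
  (v2,v4,v0) [+--] → (-1.13568, 0.6159, -1.025)–(-1.595, 0.6159, -1.025)  len=0.4593
  (v1,v7,v3) [-++] → (1.13568, 0.6159, 1.025)–(-1.595, 0.6159, 1.025)  len=2.7307
  (v5,v7,v1) [-+-] → (1.595, 0.6159, 1.025)–(1.13568, 0.6159, 1.025)  len=0.4593
  (v6,v4,v2) [+-+] → (1.595, 0.6159, -1.025)–(-1.13568, 0.6159, -1.025)  len=2.7307
  (v6,v5,v4) [+--] → (1.595, 0.6159, -0.729824)–(1.595, 0.6159, -1.025)  len=0.2952
  (v7,v5,v6) [+-+] → (1.595, 0.6159, 1.025)–(1.595, 0.6159, -0.729824)  len=1.7548

Chained into 1 loop(s):
  loop 1: 8 segments, perimeter = 10.4800
Total perimeter = 10.480


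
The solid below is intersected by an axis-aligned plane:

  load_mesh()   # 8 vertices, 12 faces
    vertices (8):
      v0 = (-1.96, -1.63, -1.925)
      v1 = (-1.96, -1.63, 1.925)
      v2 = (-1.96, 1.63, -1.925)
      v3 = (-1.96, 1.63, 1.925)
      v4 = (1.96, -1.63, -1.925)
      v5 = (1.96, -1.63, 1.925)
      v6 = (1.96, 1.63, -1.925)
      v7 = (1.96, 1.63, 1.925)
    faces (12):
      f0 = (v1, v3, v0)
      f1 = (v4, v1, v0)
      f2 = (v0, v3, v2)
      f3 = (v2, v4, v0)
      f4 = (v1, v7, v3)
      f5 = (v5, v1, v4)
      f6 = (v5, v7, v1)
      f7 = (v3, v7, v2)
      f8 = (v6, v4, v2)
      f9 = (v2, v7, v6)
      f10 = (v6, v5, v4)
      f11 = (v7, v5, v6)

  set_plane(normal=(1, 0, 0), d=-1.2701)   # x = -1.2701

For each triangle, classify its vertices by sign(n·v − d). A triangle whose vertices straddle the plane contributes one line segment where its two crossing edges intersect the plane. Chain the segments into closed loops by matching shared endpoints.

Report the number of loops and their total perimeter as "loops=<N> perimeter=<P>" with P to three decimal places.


loops=1 perimeter=14.220

Straddling triangles (8 of 12):
  (v4,v1,v0) [+--] → (-1.2701, -1.63, 1.24742)–(-1.2701, -1.63, -1.925)  len=3.1724
  (v2,v4,v0) [-+-] → (-1.2701, 1.05626, -1.925)–(-1.2701, -1.63, -1.925)  len=2.6863
  (v1,v7,v3) [-+-] → (-1.2701, -1.05626, 1.925)–(-1.2701, 1.63, 1.925)  len=2.6863
  (v5,v1,v4) [+-+] → (-1.2701, -1.63, 1.925)–(-1.2701, -1.63, 1.24742)  len=0.6776
  (v5,v7,v1) [++-] → (-1.2701, -1.05626, 1.925)–(-1.2701, -1.63, 1.925)  len=0.5737
  (v3,v7,v2) [-+-] → (-1.2701, 1.63, 1.925)–(-1.2701, 1.63, -1.24742)  len=3.1724
  (v6,v4,v2) [++-] → (-1.2701, 1.05626, -1.925)–(-1.2701, 1.63, -1.925)  len=0.5737
  (v2,v7,v6) [-++] → (-1.2701, 1.63, -1.24742)–(-1.2701, 1.63, -1.925)  len=0.6776

Chained into 1 loop(s):
  loop 1: 8 segments, perimeter = 14.2200
Total perimeter = 14.220


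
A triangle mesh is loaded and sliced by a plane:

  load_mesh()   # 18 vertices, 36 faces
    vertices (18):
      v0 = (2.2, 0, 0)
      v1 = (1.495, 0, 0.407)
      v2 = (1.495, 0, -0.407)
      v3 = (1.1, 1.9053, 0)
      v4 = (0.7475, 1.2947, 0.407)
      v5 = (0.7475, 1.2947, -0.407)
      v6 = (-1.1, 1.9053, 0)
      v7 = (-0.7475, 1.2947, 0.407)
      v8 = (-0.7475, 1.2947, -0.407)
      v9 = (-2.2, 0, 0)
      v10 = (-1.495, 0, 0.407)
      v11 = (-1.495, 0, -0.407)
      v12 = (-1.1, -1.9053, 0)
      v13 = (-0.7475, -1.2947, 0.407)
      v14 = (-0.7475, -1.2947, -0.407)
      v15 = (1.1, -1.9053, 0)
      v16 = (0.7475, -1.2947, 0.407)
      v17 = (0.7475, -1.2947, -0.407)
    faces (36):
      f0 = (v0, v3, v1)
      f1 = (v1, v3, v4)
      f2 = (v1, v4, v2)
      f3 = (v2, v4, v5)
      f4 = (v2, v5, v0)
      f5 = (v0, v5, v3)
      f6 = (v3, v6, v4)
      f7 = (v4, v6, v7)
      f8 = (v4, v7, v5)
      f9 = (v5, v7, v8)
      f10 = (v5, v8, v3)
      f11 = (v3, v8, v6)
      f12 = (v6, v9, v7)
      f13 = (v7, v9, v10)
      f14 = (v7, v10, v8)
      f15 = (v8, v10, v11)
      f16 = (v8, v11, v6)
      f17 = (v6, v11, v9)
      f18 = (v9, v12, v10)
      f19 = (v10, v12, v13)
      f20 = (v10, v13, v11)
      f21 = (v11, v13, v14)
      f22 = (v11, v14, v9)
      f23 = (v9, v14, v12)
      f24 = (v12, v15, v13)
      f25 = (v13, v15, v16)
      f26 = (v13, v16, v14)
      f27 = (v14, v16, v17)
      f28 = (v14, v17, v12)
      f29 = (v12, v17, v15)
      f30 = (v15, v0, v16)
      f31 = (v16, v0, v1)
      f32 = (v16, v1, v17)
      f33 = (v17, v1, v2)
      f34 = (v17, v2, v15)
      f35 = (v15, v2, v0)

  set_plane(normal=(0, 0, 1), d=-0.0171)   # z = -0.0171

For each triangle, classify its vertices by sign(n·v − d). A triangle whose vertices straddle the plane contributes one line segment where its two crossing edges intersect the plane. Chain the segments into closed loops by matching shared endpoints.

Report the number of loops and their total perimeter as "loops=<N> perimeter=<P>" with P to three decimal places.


Straddling triangles (24 of 36):
  (v1,v4,v2) [++-] → (1.13695, 0.620152, -0.0171)–(1.495, 0, -0.0171)  len=0.7161
  (v2,v4,v5) [-+-] → (1.13695, 0.620152, -0.0171)–(0.7475, 1.2947, -0.0171)  len=0.7789
  (v2,v5,v0) [--+] → (2.13897, 0.0543965, -0.0171)–(2.17038, 0, -0.0171)  len=0.0628
  (v0,v5,v3) [+-+] → (2.13897, 0.0543965, -0.0171)–(1.08519, 1.87965, -0.0171)  len=2.1076
  (v4,v7,v5) [++-] → (0.031406, 1.2947, -0.0171)–(0.7475, 1.2947, -0.0171)  len=0.7161
  (v5,v7,v8) [-+-] → (0.031406, 1.2947, -0.0171)–(-0.7475, 1.2947, -0.0171)  len=0.7789
  (v5,v8,v3) [--+] → (1.02238, 1.87965, -0.0171)–(1.08519, 1.87965, -0.0171)  len=0.0628
  (v3,v8,v6) [+-+] → (1.02238, 1.87965, -0.0171)–(-1.08519, 1.87965, -0.0171)  len=2.1076
  (v7,v10,v8) [++-] → (-1.10555, 0.674548, -0.0171)–(-0.7475, 1.2947, -0.0171)  len=0.7161
  (v8,v10,v11) [-+-] → (-1.10555, 0.674548, -0.0171)–(-1.495, 0, -0.0171)  len=0.7789
  (v8,v11,v6) [--+] → (-1.1166, 1.82525, -0.0171)–(-1.08519, 1.87965, -0.0171)  len=0.0628
  (v6,v11,v9) [+-+] → (-1.1166, 1.82525, -0.0171)–(-2.17038, 0, -0.0171)  len=2.1076
  (v10,v13,v11) [++-] → (-1.13695, -0.620152, -0.0171)–(-1.495, 0, -0.0171)  len=0.7161
  (v11,v13,v14) [-+-] → (-1.13695, -0.620152, -0.0171)–(-0.7475, -1.2947, -0.0171)  len=0.7789
  (v11,v14,v9) [--+] → (-2.13897, -0.0543965, -0.0171)–(-2.17038, 0, -0.0171)  len=0.0628
  (v9,v14,v12) [+-+] → (-2.13897, -0.0543965, -0.0171)–(-1.08519, -1.87965, -0.0171)  len=2.1076
  (v13,v16,v14) [++-] → (-0.031406, -1.2947, -0.0171)–(-0.7475, -1.2947, -0.0171)  len=0.7161
  (v14,v16,v17) [-+-] → (-0.031406, -1.2947, -0.0171)–(0.7475, -1.2947, -0.0171)  len=0.7789
  (v14,v17,v12) [--+] → (-1.02238, -1.87965, -0.0171)–(-1.08519, -1.87965, -0.0171)  len=0.0628
  (v12,v17,v15) [+-+] → (-1.02238, -1.87965, -0.0171)–(1.08519, -1.87965, -0.0171)  len=2.1076
  (v16,v1,v17) [++-] → (1.10555, -0.674548, -0.0171)–(0.7475, -1.2947, -0.0171)  len=0.7161
  (v17,v1,v2) [-+-] → (1.10555, -0.674548, -0.0171)–(1.495, 0, -0.0171)  len=0.7789
  (v17,v2,v15) [--+] → (1.1166, -1.82525, -0.0171)–(1.08519, -1.87965, -0.0171)  len=0.0628
  (v15,v2,v0) [+-+] → (1.1166, -1.82525, -0.0171)–(2.17038, 0, -0.0171)  len=2.1076

Chained into 2 loop(s):
  loop 1: 12 segments, perimeter = 8.9700
  loop 2: 12 segments, perimeter = 13.0224
Total perimeter = 21.992

loops=2 perimeter=21.992
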